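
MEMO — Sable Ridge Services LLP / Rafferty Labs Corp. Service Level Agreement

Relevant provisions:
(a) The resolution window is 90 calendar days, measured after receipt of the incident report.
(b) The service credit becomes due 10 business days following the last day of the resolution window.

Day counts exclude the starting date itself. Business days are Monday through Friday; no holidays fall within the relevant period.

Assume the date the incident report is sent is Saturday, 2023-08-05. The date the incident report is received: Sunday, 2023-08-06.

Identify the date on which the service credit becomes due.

2023-11-17

The last day of the resolution window: 90 calendar days after 2023-08-06 is 2023-11-04.
The date on which the service credit becomes due: 10 business days after Saturday, 2023-11-04, skipping weekends — Nov 6, Nov 7, Nov 8, Nov 9, Nov 10, Nov 13, Nov 14, Nov 15, Nov 16, Nov 17 — lands on Friday, 2023-11-17.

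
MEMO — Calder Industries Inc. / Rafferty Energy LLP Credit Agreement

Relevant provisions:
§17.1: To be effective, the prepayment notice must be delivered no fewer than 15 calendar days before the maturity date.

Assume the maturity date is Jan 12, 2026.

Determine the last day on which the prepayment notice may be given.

Dec 28, 2025

Jan 12, 2026 minus 15 days is Dec 28, 2025.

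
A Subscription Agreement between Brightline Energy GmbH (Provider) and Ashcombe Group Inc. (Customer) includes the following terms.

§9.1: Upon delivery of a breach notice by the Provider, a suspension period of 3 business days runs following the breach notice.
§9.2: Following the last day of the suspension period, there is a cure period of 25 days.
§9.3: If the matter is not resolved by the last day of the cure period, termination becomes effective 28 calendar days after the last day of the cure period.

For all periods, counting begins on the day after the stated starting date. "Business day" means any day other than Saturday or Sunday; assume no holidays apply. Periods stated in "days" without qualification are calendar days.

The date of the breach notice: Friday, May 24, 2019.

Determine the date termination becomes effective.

From Friday, May 24, 2019, 3 business days (May 27, May 28, May 29, skipping weekends) brings us to Wednesday, May 29, 2019, which is the last day of the suspension period.
The last day of the cure period: May 29, 2019 + 25 days = Jun 23, 2019.
The date termination becomes effective: 28 calendar days after Jun 23, 2019 is Jul 21, 2019.

Jul 21, 2019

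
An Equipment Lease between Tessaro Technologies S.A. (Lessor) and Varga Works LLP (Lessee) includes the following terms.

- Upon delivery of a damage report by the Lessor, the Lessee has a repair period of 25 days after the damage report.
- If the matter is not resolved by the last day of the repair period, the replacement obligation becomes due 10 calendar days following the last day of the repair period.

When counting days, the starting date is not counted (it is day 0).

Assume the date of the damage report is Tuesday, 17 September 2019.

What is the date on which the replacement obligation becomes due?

Adding 25 calendar days to 17 September 2019 gives 12 October 2019, which is the last day of the repair period.
The date on which the replacement obligation becomes due: 12 October 2019 + 10 days = 22 October 2019.

22 October 2019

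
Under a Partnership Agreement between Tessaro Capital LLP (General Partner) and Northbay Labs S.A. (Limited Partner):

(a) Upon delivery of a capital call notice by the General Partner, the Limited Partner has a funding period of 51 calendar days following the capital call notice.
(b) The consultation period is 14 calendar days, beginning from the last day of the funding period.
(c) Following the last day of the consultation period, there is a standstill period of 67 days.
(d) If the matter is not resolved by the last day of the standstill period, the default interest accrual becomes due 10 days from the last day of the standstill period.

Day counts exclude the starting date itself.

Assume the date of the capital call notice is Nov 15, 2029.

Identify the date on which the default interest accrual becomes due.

The last day of the funding period: 51 calendar days after Nov 15, 2029 is Jan 5, 2030.
The last day of the consultation period: 14 calendar days after Jan 5, 2030 is Jan 19, 2030.
The last day of the standstill period: Jan 19, 2030 + 67 days = Mar 27, 2030.
The date on which the default interest accrual becomes due: 10 calendar days after Mar 27, 2030 is Apr 6, 2030.

Apr 6, 2030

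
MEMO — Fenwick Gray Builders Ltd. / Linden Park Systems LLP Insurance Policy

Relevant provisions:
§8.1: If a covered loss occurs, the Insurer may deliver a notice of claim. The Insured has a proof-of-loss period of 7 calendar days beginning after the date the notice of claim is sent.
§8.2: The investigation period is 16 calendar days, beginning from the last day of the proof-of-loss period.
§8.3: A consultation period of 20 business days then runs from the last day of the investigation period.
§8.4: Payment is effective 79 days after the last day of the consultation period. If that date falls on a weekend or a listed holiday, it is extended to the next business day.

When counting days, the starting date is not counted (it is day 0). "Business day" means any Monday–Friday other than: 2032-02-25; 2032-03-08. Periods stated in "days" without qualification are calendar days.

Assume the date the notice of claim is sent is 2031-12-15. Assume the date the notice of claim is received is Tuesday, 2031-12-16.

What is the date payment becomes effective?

Adding 7 calendar days to 2031-12-15 gives 2031-12-22, which is the last day of the proof-of-loss period.
The last day of the investigation period: 2031-12-22 + 16 days = 2032-01-07.
From Wednesday, 2032-01-07, 20 business days (Jan 8, Jan 9, Jan 12, Jan 13, …, Feb 2, Feb 3, Feb 4, skipping weekends) brings us to Wednesday, 2032-02-04, which is the last day of the consultation period.
Adding 79 calendar days to 2032-02-04 gives 2032-04-23, which is the date payment becomes effective. 2032-04-23 is a Friday and is not a listed holiday, so no roll-forward applies.

2032-04-23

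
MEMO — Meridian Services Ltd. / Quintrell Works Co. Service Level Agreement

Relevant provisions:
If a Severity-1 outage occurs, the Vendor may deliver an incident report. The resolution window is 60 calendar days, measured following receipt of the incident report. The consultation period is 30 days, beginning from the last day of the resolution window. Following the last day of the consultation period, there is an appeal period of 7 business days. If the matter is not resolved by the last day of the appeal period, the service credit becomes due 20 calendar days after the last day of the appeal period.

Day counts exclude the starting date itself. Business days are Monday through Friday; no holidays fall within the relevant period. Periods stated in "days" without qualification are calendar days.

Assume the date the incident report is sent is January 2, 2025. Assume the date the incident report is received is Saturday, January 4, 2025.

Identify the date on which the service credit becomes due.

May 5, 2025

The last day of the resolution window: 60 calendar days after January 4, 2025 is March 5, 2025.
The last day of the consultation period: 30 calendar days after March 5, 2025 is April 4, 2025.
The last day of the appeal period: 7 business days after Friday, April 4, 2025, skipping weekends — Apr 7, Apr 8, Apr 9, Apr 10, Apr 11, Apr 14, Apr 15 — lands on Tuesday, April 15, 2025.
The date on which the service credit becomes due: April 15, 2025 + 20 days = May 5, 2025.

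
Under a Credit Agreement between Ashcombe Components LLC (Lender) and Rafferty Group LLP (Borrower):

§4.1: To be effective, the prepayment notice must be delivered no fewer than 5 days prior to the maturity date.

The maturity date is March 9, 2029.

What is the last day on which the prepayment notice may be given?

March 4, 2029

March 9, 2029 minus 5 days is March 4, 2029.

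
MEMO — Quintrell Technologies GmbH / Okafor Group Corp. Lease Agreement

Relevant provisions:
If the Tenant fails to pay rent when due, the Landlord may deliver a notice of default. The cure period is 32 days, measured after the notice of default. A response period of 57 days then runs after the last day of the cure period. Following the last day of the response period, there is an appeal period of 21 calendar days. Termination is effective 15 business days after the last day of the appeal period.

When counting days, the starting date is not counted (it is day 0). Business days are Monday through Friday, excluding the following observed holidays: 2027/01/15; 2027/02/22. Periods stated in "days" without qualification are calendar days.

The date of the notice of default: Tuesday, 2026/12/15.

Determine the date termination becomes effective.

Adding 32 calendar days to 2026/12/15 gives 2027/01/16, which is the last day of the cure period.
The last day of the response period: 57 calendar days after 2027/01/16 is 2027/03/14.
The last day of the appeal period: 2027/03/14 + 21 days = 2027/04/04.
From Sunday, 2027/04/04, 15 business days (Apr 5, Apr 6, Apr 7, Apr 8, …, Apr 21, Apr 22, Apr 23, skipping weekends) brings us to Friday, 2027/04/23, which is the date termination becomes effective.

2027/04/23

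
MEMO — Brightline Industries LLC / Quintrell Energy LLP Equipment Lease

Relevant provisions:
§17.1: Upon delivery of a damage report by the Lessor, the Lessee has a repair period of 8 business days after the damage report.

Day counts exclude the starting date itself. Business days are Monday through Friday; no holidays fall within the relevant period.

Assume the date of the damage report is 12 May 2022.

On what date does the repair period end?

24 May 2022

The last day of the repair period: 8 business days after Thursday, 12 May 2022, skipping weekends — May 13, May 16, May 17, May 18, May 19, May 20, May 23, May 24 — lands on Tuesday, 24 May 2022.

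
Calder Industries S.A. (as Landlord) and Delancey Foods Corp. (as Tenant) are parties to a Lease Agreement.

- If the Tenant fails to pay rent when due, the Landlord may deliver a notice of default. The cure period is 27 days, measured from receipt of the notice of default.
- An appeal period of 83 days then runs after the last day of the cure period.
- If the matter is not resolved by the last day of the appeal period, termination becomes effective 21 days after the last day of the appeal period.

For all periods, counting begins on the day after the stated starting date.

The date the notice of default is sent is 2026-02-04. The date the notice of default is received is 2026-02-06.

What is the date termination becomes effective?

Adding 27 calendar days to 2026-02-06 gives 2026-03-05, which is the last day of the cure period.
The last day of the appeal period: 83 calendar days after 2026-03-05 is 2026-05-27.
Adding 21 calendar days to 2026-05-27 gives 2026-06-17, which is the date termination becomes effective.

2026-06-17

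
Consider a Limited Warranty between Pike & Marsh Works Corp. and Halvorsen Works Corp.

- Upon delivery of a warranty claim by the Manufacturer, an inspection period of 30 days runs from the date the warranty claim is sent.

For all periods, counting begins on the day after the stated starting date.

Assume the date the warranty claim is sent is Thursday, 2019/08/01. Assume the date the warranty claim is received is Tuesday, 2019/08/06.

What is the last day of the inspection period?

Adding 30 calendar days to 2019/08/01 gives 2019/08/31, which is the last day of the inspection period.

2019/08/31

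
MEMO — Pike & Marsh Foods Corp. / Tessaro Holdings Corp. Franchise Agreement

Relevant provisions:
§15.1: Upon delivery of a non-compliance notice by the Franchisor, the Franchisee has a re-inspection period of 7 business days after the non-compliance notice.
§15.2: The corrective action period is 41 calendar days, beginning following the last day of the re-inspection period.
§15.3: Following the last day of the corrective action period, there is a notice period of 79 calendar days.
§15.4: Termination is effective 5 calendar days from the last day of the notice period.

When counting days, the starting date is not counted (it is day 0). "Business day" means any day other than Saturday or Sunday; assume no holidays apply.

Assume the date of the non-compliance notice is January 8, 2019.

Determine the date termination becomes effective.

The last day of the re-inspection period: counting 7 business days from Tuesday, January 8, 2019 (Jan 9, Jan 10, Jan 11, Jan 14, Jan 15, Jan 16, Jan 17, skipping weekends) reaches Thursday, January 17, 2019.
The last day of the corrective action period: January 17, 2019 + 41 days = February 27, 2019.
The last day of the notice period: February 27, 2019 + 79 days = May 17, 2019.
Adding 5 calendar days to May 17, 2019 gives May 22, 2019, which is the date termination becomes effective.

May 22, 2019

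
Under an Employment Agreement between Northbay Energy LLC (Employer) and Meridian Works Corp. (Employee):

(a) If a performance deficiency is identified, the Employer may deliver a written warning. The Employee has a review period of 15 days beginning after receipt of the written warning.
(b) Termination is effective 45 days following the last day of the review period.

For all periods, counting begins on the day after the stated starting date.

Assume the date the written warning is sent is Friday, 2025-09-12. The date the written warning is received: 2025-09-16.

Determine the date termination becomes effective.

Adding 15 calendar days to 2025-09-16 gives 2025-10-01, which is the last day of the review period.
The date termination becomes effective: 45 calendar days after 2025-10-01 is 2025-11-15.

2025-11-15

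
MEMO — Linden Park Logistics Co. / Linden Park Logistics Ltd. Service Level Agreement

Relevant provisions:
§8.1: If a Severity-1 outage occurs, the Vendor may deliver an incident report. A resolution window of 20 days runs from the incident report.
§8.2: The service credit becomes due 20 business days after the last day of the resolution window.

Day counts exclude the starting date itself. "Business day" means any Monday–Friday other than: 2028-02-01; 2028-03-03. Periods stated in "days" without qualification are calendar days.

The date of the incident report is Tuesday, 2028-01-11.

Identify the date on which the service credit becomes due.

2028-02-29

The last day of the resolution window: 2028-01-11 + 20 days = 2028-01-31.
The date on which the service credit becomes due: counting 20 business days from Monday, 2028-01-31 (Feb 2, Feb 3, Feb 4, Feb 7, …, Feb 25, Feb 28, Feb 29, skipping weekends and the listed holiday on Feb 1) reaches Tuesday, 2028-02-29.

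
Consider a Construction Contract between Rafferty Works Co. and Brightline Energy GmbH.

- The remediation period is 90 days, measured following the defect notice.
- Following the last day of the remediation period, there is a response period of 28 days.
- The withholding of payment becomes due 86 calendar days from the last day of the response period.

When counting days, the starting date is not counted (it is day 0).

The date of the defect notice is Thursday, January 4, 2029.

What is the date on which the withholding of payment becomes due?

July 27, 2029

The last day of the remediation period: January 4, 2029 + 90 days = April 4, 2029.
The last day of the response period: 28 calendar days after April 4, 2029 is May 2, 2029.
Adding 86 calendar days to May 2, 2029 gives July 27, 2029, which is the date on which the withholding of payment becomes due.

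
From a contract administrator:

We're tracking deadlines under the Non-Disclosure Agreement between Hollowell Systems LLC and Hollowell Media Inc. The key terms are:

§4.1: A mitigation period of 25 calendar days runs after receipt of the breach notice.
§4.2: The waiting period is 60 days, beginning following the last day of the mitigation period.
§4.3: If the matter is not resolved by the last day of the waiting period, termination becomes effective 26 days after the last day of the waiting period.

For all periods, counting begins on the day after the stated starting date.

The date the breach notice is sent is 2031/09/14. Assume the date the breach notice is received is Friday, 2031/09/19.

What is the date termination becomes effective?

The last day of the mitigation period: 25 calendar days after 2031/09/19 is 2031/10/14.
The last day of the waiting period: 60 calendar days after 2031/10/14 is 2031/12/13.
Adding 26 calendar days to 2031/12/13 gives 2032/01/08, which is the date termination becomes effective.

2032/01/08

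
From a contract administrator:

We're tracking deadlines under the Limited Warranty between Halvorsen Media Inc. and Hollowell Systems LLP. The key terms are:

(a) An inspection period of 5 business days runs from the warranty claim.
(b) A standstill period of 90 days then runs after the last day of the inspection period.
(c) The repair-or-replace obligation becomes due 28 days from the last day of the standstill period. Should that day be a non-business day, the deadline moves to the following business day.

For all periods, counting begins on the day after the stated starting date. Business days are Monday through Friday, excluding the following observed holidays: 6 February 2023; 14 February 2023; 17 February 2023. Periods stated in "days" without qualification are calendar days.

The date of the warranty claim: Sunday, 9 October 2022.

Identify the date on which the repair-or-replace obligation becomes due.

9 February 2023

From Sunday, 9 October 2022, 5 business days (Oct 10, Oct 11, Oct 12, Oct 13, Oct 14, skipping weekends) brings us to Friday, 14 October 2022, which is the last day of the inspection period.
The last day of the standstill period: 14 October 2022 + 90 days = 12 January 2023.
The date on which the repair-or-replace obligation becomes due: 12 January 2023 + 28 days = 9 February 2023. 9 February 2023 is a Thursday and is not a listed holiday, so no roll-forward applies.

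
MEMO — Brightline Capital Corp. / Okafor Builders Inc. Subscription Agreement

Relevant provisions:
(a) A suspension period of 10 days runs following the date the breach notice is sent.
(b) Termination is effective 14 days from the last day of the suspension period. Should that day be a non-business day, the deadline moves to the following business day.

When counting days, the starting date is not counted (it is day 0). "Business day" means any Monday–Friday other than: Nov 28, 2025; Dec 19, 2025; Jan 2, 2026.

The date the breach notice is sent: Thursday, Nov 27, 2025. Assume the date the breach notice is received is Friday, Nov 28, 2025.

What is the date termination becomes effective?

Dec 22, 2025

The last day of the suspension period: Nov 27, 2025 + 10 days = Dec 7, 2025.
The date termination becomes effective: 14 calendar days after Dec 7, 2025 is Dec 21, 2025. That falls on a Sunday, so it rolls to the next business day, Monday, Dec 22, 2025.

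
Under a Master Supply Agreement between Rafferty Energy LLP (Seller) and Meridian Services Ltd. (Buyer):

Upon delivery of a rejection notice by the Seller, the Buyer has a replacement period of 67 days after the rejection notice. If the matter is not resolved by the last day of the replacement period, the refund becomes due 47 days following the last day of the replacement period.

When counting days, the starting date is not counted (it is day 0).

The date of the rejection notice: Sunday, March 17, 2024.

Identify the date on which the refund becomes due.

The last day of the replacement period: March 17, 2024 + 67 days = May 23, 2024.
The date on which the refund becomes due: May 23, 2024 + 47 days = July 9, 2024.

July 9, 2024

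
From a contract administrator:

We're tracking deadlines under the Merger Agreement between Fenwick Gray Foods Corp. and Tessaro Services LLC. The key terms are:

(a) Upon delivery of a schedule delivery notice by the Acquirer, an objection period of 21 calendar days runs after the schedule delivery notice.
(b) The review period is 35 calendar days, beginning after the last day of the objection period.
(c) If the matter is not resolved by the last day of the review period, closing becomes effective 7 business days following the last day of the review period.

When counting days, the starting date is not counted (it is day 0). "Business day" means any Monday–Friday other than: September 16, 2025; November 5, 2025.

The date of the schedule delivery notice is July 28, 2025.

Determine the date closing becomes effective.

The last day of the objection period: 21 calendar days after July 28, 2025 is August 18, 2025.
The last day of the review period: 35 calendar days after August 18, 2025 is September 22, 2025.
The date closing becomes effective: 7 business days after Monday, September 22, 2025, skipping weekends — Sep 23, Sep 24, Sep 25, Sep 26, Sep 29, Sep 30, Oct 1 — lands on Wednesday, October 1, 2025.

October 1, 2025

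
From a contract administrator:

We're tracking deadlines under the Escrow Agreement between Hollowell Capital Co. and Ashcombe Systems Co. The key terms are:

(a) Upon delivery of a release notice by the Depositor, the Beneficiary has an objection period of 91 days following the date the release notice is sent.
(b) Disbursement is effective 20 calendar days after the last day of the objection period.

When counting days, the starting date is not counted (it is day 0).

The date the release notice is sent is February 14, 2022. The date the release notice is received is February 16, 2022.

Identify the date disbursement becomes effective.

Adding 91 calendar days to February 14, 2022 gives May 16, 2022, which is the last day of the objection period.
The date disbursement becomes effective: 20 calendar days after May 16, 2022 is June 5, 2022.

June 5, 2022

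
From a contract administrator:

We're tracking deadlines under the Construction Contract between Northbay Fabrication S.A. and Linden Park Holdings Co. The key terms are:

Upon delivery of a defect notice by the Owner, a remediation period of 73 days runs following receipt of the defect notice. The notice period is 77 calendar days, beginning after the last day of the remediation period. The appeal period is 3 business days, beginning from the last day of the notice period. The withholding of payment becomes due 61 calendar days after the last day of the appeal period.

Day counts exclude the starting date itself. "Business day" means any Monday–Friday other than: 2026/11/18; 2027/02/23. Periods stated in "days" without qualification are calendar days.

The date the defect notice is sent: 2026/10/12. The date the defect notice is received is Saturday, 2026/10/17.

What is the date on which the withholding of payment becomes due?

2027/05/19

The last day of the remediation period: 2026/10/17 + 73 days = 2026/12/29.
The last day of the notice period: 2026/12/29 + 77 days = 2027/03/16.
The last day of the appeal period: counting 3 business days from Tuesday, 2027/03/16 (Mar 17, Mar 18, Mar 19, skipping weekends) reaches Friday, 2027/03/19.
The date on which the withholding of payment becomes due: 2027/03/19 + 61 days = 2027/05/19.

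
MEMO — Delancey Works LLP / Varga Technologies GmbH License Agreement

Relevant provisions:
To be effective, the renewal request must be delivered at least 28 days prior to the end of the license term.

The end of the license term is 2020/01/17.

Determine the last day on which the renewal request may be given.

2019/12/20

2020/01/17 minus 28 days is 2019/12/20.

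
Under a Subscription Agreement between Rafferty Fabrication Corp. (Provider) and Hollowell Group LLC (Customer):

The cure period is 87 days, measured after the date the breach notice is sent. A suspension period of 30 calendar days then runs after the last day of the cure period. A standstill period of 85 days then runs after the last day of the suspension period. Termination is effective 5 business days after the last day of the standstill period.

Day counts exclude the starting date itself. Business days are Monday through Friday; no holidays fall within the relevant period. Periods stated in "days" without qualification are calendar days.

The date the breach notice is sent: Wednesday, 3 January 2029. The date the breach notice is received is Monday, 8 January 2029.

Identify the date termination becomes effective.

The last day of the cure period: 3 January 2029 + 87 days = 31 March 2029.
The last day of the suspension period: 30 calendar days after 31 March 2029 is 30 April 2029.
Adding 85 calendar days to 30 April 2029 gives 24 July 2029, which is the last day of the standstill period.
The date termination becomes effective: 5 business days after Tuesday, 24 July 2029, skipping weekends — Jul 25, Jul 26, Jul 27, Jul 30, Jul 31 — lands on Tuesday, 31 July 2029.

31 July 2029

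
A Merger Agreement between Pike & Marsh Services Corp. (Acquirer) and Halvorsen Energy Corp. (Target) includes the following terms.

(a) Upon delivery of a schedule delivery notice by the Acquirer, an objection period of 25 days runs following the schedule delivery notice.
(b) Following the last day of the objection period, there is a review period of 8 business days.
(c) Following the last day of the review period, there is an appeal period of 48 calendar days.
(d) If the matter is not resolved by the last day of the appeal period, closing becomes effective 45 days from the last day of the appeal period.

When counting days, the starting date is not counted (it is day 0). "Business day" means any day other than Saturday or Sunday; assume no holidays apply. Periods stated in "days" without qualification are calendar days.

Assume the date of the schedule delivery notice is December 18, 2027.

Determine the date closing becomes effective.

April 26, 2028

Adding 25 calendar days to December 18, 2027 gives January 12, 2028, which is the last day of the objection period.
The last day of the review period: counting 8 business days from Wednesday, January 12, 2028 (Jan 13, Jan 14, Jan 17, Jan 18, Jan 19, Jan 20, Jan 21, Jan 24, skipping weekends) reaches Monday, January 24, 2028.
Adding 48 calendar days to January 24, 2028 gives March 12, 2028, which is the last day of the appeal period.
The date closing becomes effective: March 12, 2028 + 45 days = April 26, 2028.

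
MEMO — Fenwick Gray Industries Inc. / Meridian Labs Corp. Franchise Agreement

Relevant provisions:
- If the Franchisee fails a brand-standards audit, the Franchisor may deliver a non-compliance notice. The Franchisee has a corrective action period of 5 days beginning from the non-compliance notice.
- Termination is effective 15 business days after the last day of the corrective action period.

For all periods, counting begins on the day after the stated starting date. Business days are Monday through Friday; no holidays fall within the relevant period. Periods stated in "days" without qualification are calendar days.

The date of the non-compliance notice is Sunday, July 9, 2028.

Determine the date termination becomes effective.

August 4, 2028

Adding 5 calendar days to July 9, 2028 gives July 14, 2028, which is the last day of the corrective action period.
The date termination becomes effective: counting 15 business days from Friday, July 14, 2028 (Jul 17, Jul 18, Jul 19, Jul 20, …, Aug 2, Aug 3, Aug 4, skipping weekends) reaches Friday, August 4, 2028.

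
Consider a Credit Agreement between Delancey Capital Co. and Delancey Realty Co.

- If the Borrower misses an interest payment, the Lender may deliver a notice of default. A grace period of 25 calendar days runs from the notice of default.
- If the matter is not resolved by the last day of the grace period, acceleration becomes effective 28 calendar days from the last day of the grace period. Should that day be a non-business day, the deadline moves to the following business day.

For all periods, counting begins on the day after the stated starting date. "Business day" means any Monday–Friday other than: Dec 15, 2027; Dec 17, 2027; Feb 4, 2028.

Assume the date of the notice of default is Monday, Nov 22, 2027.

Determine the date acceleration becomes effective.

Adding 25 calendar days to Nov 22, 2027 gives Dec 17, 2027, which is the last day of the grace period.
The date acceleration becomes effective: 28 calendar days after Dec 17, 2027 is Jan 14, 2028. Jan 14, 2028 is a Friday and is not a listed holiday, so no roll-forward applies.

Jan 14, 2028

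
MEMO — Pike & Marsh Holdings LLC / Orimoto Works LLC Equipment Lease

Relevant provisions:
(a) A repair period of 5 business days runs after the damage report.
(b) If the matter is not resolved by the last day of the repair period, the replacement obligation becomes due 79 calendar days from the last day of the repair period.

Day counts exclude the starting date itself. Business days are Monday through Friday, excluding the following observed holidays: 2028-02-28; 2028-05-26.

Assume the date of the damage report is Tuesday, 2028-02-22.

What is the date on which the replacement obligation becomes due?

From Tuesday, 2028-02-22, 5 business days (Feb 23, Feb 24, Feb 25, Feb 29, Mar 1, skipping weekends and the listed holiday on Feb 28) brings us to Wednesday, 2028-03-01, which is the last day of the repair period.
The date on which the replacement obligation becomes due: 2028-03-01 + 79 days = 2028-05-19.

2028-05-19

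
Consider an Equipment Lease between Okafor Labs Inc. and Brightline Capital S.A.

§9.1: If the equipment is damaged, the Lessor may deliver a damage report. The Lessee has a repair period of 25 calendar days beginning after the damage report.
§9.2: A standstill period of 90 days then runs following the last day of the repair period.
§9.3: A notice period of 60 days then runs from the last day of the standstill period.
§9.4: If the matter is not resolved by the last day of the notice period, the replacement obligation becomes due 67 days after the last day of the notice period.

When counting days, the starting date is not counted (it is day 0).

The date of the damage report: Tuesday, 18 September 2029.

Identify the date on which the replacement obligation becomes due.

18 May 2030

The last day of the repair period: 18 September 2029 + 25 days = 13 October 2029.
Adding 90 calendar days to 13 October 2029 gives 11 January 2030, which is the last day of the standstill period.
The last day of the notice period: 11 January 2030 + 60 days = 12 March 2030.
The date on which the replacement obligation becomes due: 12 March 2030 + 67 days = 18 May 2030.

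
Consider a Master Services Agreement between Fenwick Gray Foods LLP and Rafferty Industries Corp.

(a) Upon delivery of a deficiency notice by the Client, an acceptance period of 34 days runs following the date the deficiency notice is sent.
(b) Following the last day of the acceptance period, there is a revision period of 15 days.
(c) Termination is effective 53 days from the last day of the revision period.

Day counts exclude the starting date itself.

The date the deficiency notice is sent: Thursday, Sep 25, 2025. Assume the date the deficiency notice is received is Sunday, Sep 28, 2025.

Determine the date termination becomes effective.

Jan 5, 2026

The last day of the acceptance period: Sep 25, 2025 + 34 days = Oct 29, 2025.
The last day of the revision period: Oct 29, 2025 + 15 days = Nov 13, 2025.
Adding 53 calendar days to Nov 13, 2025 gives Jan 5, 2026, which is the date termination becomes effective.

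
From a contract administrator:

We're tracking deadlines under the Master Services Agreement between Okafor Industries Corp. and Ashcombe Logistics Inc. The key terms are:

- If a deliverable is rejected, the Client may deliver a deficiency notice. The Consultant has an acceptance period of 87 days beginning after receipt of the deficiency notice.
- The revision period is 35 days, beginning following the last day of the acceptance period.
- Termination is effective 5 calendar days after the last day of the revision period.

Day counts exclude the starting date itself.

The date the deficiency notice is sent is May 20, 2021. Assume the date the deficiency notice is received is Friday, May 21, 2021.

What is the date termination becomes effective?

Adding 87 calendar days to May 21, 2021 gives Aug 16, 2021, which is the last day of the acceptance period.
The last day of the revision period: Aug 16, 2021 + 35 days = Sep 20, 2021.
The date termination becomes effective: 5 calendar days after Sep 20, 2021 is Sep 25, 2021.

Sep 25, 2021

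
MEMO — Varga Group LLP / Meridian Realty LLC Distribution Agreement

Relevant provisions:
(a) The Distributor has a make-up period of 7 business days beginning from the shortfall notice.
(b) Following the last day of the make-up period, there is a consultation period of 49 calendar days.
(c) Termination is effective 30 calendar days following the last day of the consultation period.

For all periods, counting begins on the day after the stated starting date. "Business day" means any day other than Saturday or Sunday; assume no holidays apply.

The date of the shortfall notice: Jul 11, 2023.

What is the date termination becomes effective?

The last day of the make-up period: counting 7 business days from Tuesday, Jul 11, 2023 (Jul 12, Jul 13, Jul 14, Jul 17, Jul 18, Jul 19, Jul 20, skipping weekends) reaches Thursday, Jul 20, 2023.
The last day of the consultation period: Jul 20, 2023 + 49 days = Sep 7, 2023.
The date termination becomes effective: Sep 7, 2023 + 30 days = Oct 7, 2023.

Oct 7, 2023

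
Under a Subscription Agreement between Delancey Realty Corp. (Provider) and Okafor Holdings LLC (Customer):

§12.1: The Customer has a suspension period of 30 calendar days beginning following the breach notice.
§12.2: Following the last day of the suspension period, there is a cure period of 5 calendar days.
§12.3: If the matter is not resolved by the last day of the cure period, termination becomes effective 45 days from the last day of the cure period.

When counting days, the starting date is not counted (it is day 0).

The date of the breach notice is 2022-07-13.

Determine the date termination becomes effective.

Adding 30 calendar days to 2022-07-13 gives 2022-08-12, which is the last day of the suspension period.
The last day of the cure period: 5 calendar days after 2022-08-12 is 2022-08-17.
Adding 45 calendar days to 2022-08-17 gives 2022-10-01, which is the date termination becomes effective.

2022-10-01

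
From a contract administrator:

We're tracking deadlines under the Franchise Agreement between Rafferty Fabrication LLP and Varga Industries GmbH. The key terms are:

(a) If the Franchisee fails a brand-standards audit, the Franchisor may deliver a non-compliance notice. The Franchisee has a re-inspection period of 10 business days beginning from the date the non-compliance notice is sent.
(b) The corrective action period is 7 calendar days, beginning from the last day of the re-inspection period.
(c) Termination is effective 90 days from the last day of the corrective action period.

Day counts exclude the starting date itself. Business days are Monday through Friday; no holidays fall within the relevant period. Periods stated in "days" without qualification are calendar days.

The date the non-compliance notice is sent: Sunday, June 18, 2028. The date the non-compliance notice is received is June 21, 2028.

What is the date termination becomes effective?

October 5, 2028

The last day of the re-inspection period: counting 10 business days from Sunday, June 18, 2028 (Jun 19, Jun 20, Jun 21, Jun 22, Jun 23, Jun 26, Jun 27, Jun 28, Jun 29, Jun 30, skipping weekends) reaches Friday, June 30, 2028.
The last day of the corrective action period: June 30, 2028 + 7 days = July 7, 2028.
The date termination becomes effective: 90 calendar days after July 7, 2028 is October 5, 2028.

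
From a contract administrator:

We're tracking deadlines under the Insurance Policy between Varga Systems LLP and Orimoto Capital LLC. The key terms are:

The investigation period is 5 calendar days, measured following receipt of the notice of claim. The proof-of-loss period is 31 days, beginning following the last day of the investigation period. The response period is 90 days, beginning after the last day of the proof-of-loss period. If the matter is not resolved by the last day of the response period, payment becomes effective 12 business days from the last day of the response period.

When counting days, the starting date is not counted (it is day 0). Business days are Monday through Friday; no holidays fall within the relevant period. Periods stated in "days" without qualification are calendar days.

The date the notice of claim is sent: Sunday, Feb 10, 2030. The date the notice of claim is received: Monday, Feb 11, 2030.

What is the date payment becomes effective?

Jul 3, 2030

Adding 5 calendar days to Feb 11, 2030 gives Feb 16, 2030, which is the last day of the investigation period.
Adding 31 calendar days to Feb 16, 2030 gives Mar 19, 2030, which is the last day of the proof-of-loss period.
The last day of the response period: 90 calendar days after Mar 19, 2030 is Jun 17, 2030.
From Monday, Jun 17, 2030, 12 business days (Jun 18, Jun 19, Jun 20, Jun 21, …, Jul 1, Jul 2, Jul 3, skipping weekends) brings us to Wednesday, Jul 3, 2030, which is the date payment becomes effective.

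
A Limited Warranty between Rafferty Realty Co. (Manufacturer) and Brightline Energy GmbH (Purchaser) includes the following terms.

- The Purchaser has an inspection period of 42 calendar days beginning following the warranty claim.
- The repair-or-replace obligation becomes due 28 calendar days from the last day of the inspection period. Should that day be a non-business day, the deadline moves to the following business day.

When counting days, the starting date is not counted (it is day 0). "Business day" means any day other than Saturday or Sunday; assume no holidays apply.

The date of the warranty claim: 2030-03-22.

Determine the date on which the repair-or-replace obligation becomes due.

2030-05-31

Adding 42 calendar days to 2030-03-22 gives 2030-05-03, which is the last day of the inspection period.
The date on which the repair-or-replace obligation becomes due: 2030-05-03 + 28 days = 2030-05-31. 2030-05-31 is a Friday, so no roll-forward applies.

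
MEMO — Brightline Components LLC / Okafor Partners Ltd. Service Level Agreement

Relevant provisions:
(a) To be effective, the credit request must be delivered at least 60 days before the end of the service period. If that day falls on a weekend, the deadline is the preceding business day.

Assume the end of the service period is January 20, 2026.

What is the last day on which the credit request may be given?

January 20, 2026 minus 60 days is November 21, 2025. That is a Friday, so no adjustment is needed.

November 21, 2025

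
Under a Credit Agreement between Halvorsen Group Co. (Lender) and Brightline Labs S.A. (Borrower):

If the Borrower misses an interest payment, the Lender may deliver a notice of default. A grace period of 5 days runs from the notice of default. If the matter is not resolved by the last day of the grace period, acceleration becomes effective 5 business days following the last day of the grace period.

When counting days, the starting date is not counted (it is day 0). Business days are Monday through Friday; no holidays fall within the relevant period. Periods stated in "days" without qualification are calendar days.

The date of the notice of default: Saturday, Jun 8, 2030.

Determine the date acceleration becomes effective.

Jun 20, 2030

The last day of the grace period: 5 calendar days after Jun 8, 2030 is Jun 13, 2030.
The date acceleration becomes effective: 5 business days after Thursday, Jun 13, 2030, skipping weekends — Jun 14, Jun 17, Jun 18, Jun 19, Jun 20 — lands on Thursday, Jun 20, 2030.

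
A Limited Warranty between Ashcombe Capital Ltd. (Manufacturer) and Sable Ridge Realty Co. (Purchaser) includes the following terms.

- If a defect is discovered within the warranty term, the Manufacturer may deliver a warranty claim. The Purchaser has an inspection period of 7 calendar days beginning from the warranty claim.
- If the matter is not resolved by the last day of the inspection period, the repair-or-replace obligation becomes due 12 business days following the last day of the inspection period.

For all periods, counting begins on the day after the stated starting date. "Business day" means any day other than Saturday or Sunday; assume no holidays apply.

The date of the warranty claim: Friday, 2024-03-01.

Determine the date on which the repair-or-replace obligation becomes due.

2024-03-26

Adding 7 calendar days to 2024-03-01 gives 2024-03-08, which is the last day of the inspection period.
The date on which the repair-or-replace obligation becomes due: counting 12 business days from Friday, 2024-03-08 (Mar 11, Mar 12, Mar 13, Mar 14, …, Mar 22, Mar 25, Mar 26, skipping weekends) reaches Tuesday, 2024-03-26.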